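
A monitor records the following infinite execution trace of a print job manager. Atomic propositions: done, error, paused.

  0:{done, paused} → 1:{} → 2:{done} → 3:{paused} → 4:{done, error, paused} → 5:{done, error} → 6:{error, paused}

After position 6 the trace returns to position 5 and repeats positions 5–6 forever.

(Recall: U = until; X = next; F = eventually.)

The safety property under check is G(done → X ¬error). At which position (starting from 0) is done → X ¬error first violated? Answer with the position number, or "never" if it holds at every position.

Check done → X ¬error at each position in order: 0 ✓, 1 ✓, 2 ✓, 3 ✓.
At position 4 the labels are {done, error, paused} and the next position 5 has {done, error}, so done → X ¬error is false there. This is the first violation.

4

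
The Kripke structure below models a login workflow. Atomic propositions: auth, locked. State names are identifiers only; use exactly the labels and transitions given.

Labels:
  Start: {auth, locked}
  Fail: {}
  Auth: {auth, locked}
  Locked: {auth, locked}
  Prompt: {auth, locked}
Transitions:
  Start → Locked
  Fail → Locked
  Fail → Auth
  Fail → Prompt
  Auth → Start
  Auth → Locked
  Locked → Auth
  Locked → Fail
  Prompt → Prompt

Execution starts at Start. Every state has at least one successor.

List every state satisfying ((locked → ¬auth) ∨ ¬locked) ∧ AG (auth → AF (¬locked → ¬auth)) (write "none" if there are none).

States satisfying ¬auth: {Fail}.
States satisfying locked → ¬auth: {Fail}.
States satisfying ¬locked: {Fail}.
States satisfying (locked → ¬auth) ∨ ¬locked: {Fail}.
States satisfying auth → AF (¬locked → ¬auth): {Start, Fail, Auth, Locked, Prompt}.
States satisfying AG (auth → AF (¬locked → ¬auth)): {Start, Fail, Auth, Locked, Prompt}.
States satisfying ((locked → ¬auth) ∨ ¬locked) ∧ AG (auth → AF (¬locked → ¬auth)): {Fail}.

{Fail}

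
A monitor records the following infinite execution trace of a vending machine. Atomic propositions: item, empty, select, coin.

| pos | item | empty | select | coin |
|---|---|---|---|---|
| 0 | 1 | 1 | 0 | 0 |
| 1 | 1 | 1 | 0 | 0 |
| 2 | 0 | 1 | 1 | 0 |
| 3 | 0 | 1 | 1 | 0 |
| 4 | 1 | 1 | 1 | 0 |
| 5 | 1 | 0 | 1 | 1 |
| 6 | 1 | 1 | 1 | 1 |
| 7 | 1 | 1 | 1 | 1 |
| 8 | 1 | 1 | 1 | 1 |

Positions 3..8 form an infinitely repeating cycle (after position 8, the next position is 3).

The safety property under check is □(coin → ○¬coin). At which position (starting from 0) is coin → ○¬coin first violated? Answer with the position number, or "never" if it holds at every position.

Check coin → ○¬coin at each position in order: 0 ✓, 1 ✓, 2 ✓, 3 ✓, 4 ✓.
At position 5 the labels are {coin, item, select} and the next position 6 has {coin, empty, item, select}, so coin → ○¬coin is false there. This is the first violation.

5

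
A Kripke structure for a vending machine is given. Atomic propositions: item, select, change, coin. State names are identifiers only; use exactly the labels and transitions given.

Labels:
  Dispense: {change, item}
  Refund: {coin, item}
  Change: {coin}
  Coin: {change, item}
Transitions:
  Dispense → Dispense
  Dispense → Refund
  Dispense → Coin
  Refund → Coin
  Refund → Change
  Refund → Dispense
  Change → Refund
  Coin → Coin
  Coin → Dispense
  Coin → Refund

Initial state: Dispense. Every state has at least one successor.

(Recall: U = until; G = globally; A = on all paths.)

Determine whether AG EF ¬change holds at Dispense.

States satisfying EF ¬change: {Dispense, Refund, Change, Coin}.
States satisfying AG EF ¬change: {Dispense, Refund, Change, Coin}.
Every state reachable from Dispense satisfies EF ¬change.
Dispense ∈ Sat(AG EF ¬change).

Holds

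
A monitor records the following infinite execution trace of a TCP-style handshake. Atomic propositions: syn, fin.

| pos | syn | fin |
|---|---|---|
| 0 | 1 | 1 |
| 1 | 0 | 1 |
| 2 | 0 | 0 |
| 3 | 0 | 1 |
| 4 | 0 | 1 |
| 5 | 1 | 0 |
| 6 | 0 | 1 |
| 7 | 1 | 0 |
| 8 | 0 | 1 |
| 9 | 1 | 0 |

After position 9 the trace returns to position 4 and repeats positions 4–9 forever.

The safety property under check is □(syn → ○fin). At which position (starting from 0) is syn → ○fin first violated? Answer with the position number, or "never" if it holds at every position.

never

syn → ○fin holds at every position 0..9, and those are all the positions the trace ever visits, so the invariant □(syn → ○fin) is never violated.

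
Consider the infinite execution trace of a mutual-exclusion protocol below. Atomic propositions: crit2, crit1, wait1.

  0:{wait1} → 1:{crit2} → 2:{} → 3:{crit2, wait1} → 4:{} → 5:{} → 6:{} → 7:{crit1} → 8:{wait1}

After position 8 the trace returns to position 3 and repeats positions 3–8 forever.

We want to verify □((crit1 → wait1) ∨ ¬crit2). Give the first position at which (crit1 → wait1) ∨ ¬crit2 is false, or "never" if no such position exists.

(crit1 → wait1) ∨ ¬crit2 holds at every position 0..8, and those are all the positions the trace ever visits, so the invariant □((crit1 → wait1) ∨ ¬crit2) is never violated.

never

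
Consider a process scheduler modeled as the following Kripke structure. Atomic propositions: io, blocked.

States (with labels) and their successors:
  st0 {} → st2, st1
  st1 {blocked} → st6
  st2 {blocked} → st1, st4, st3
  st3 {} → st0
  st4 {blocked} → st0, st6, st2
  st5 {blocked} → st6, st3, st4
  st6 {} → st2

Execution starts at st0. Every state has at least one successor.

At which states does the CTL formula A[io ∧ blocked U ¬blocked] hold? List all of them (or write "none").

{st0, st3, st6}

States satisfying io ∧ blocked: ∅.
States satisfying ¬blocked: {st0, st3, st6}.
States satisfying A[io ∧ blocked U ¬blocked]: {st0, st3, st6}.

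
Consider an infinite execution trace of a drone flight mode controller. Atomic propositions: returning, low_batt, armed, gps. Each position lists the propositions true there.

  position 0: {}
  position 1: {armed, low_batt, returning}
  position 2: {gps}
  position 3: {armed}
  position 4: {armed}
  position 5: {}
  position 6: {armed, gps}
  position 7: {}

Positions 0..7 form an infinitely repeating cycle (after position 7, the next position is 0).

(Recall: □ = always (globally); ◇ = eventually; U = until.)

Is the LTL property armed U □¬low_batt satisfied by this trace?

Walking from position 0: at position 0, □¬low_batt has not yet held and armed fails, so armed U □¬low_batt is false.

Violated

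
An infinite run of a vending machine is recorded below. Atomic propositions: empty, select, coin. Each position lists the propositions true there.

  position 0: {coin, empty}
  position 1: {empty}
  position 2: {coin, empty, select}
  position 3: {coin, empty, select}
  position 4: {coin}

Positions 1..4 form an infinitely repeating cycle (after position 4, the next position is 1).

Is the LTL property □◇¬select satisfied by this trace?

Yes

◇¬select holds at every position 0..4, and those are all positions ever visited, so □◇¬select holds.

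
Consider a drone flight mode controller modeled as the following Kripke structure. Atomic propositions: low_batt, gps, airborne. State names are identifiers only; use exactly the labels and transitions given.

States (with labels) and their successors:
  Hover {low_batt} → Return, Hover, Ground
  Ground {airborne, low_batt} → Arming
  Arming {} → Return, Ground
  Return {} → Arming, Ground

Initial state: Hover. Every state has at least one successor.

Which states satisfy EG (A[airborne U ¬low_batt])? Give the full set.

{Ground, Arming, Return}

States satisfying A[airborne U ¬low_batt]: {Ground, Arming, Return}.
States satisfying EG (A[airborne U ¬low_batt]): {Ground, Arming, Return}.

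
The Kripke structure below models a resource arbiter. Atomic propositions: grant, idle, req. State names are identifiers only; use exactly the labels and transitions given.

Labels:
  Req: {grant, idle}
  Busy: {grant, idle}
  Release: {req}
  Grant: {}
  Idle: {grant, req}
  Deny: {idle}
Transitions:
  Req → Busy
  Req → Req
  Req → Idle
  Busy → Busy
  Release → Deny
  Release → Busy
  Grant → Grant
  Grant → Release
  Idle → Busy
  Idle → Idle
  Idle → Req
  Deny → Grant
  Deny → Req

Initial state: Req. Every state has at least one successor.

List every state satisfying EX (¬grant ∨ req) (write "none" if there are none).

{Req, Release, Grant, Idle, Deny}

States satisfying ¬grant ∨ req: {Release, Grant, Idle, Deny}.
States satisfying EX (¬grant ∨ req): {Req, Release, Grant, Idle, Deny}.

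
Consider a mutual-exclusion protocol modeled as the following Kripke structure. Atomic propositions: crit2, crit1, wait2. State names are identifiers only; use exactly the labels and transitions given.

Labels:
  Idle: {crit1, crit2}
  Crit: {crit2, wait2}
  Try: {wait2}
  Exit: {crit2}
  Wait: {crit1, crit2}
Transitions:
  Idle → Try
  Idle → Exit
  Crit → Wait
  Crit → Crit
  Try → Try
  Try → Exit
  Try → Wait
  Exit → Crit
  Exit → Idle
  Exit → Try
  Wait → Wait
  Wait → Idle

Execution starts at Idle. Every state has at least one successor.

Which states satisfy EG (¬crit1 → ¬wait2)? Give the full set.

States satisfying ¬crit1 → ¬wait2: {Idle, Exit, Wait}.
States satisfying EG (¬crit1 → ¬wait2): {Idle, Exit, Wait}.

{Idle, Exit, Wait}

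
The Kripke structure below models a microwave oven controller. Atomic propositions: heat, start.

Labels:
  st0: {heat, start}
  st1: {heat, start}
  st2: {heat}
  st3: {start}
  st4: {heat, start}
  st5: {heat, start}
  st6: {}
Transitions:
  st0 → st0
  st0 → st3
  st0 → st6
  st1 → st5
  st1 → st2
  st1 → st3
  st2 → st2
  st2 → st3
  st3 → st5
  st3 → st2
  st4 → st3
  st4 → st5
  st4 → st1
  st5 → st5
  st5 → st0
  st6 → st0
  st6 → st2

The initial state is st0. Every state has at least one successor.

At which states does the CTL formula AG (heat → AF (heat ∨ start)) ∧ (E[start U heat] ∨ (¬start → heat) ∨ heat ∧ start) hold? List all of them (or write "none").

{st0, st1, st2, st3, st4, st5}

States satisfying heat → AF (heat ∨ start): {st0, st1, st2, st3, st4, st5, st6}.
States satisfying AG (heat → AF (heat ∨ start)): {st0, st1, st2, st3, st4, st5, st6}.
States satisfying start: {st0, st1, st3, st4, st5}.
States satisfying heat: {st0, st1, st2, st4, st5}.
States satisfying E[start U heat]: {st0, st1, st2, st3, st4, st5}.
States satisfying ¬start: {st2, st6}.
States satisfying ¬start → heat: {st0, st1, st2, st3, st4, st5}.
States satisfying heat ∧ start: {st0, st1, st4, st5}.
States satisfying (¬start → heat) ∨ heat ∧ start: {st0, st1, st2, st3, st4, st5}.
States satisfying E[start U heat] ∨ (¬start → heat) ∨ heat ∧ start: {st0, st1, st2, st3, st4, st5}.
States satisfying AG (heat → AF (heat ∨ start)) ∧ (E[start U heat] ∨ (¬start → heat) ∨ heat ∧ start): {st0, st1, st2, st3, st4, st5}.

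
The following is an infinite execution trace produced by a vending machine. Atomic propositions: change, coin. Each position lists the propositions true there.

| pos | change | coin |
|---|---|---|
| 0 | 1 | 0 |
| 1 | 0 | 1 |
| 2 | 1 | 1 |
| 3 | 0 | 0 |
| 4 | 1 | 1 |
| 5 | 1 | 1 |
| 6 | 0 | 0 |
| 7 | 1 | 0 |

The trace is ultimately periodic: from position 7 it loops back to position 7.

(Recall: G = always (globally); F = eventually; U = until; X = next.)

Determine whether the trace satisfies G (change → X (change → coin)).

Does not hold

change → X (change → coin) must hold at every position from 0 onward. It fails at position 7, so G (change → X (change → coin)) is false.
Positions where change holds: 0, 2, 4, 5, 7.
Check X (change → coin) at each: 0→ok, 2→ok, 4→ok, 5→ok, 7→fails.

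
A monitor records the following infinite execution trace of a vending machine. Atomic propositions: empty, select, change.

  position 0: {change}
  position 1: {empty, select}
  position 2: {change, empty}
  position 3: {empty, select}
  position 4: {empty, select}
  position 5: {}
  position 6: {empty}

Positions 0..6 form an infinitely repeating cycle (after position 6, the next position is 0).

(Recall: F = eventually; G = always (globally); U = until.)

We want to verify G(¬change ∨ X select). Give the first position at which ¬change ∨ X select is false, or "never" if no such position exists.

never

¬change ∨ X select holds at every position 0..6, and those are all the positions the trace ever visits, so the invariant G(¬change ∨ X select) is never violated.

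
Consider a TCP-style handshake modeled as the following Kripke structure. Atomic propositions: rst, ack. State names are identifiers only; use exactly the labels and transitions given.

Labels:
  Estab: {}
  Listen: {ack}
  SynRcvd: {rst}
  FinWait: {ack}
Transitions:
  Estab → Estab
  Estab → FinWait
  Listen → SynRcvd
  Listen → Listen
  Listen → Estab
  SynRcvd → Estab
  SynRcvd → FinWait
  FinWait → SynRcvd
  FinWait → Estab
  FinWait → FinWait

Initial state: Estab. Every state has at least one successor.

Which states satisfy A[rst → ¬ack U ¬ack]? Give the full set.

{Estab, SynRcvd}

States satisfying rst → ¬ack: {Estab, Listen, SynRcvd, FinWait}.
States satisfying ¬ack: {Estab, SynRcvd}.
States satisfying A[rst → ¬ack U ¬ack]: {Estab, SynRcvd}.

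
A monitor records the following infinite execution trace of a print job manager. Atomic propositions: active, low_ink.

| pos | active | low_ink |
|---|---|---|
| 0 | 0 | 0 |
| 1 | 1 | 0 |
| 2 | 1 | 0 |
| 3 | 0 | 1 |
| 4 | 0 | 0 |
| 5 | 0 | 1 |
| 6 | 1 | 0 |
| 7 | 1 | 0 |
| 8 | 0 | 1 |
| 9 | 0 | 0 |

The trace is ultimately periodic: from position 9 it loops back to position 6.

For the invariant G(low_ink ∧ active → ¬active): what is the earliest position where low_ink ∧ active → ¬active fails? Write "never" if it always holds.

low_ink ∧ active → ¬active holds at every position 0..9, and those are all the positions the trace ever visits, so the invariant G(low_ink ∧ active → ¬active) is never violated.

never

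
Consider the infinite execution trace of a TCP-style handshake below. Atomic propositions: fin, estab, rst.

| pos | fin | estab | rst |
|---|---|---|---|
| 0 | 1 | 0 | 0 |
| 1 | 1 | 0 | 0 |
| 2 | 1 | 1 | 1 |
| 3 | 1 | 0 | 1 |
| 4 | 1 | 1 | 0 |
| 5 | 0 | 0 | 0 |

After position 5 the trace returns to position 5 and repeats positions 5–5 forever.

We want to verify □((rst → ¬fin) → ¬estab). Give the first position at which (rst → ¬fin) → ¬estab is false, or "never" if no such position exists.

Check (rst → ¬fin) → ¬estab at each position in order: 0 ✓, 1 ✓, 2 ✓, 3 ✓.
At position 4 the labels are {estab, fin}, so (rst → ¬fin) → ¬estab is false there. This is the first violation.

4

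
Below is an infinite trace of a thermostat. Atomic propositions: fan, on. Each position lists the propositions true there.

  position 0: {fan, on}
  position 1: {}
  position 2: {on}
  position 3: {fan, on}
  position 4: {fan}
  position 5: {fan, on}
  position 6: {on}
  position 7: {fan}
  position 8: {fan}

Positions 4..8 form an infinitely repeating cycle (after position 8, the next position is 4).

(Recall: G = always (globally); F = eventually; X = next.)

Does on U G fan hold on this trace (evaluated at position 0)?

Walking from position 0: at position 1, G fan has not yet held and on fails, so on U G fan is false.

Violated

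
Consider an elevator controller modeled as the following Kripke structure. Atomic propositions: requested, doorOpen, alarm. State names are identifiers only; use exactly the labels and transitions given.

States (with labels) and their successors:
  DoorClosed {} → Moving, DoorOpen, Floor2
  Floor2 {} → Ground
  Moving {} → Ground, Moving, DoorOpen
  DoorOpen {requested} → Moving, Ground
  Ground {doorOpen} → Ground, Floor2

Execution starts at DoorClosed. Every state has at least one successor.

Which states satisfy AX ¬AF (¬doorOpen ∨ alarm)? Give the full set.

{Floor2}

States satisfying ¬AF (¬doorOpen ∨ alarm): {Ground}.
States satisfying AX ¬AF (¬doorOpen ∨ alarm): {Floor2}.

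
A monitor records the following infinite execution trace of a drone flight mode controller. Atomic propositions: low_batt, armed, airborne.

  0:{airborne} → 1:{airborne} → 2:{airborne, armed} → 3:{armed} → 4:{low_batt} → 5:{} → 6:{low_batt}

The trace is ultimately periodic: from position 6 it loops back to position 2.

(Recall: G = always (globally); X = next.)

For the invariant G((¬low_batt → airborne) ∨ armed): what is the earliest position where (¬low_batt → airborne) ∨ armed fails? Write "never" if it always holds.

5

Check (¬low_batt → airborne) ∨ armed at each position in order: 0 ✓, 1 ✓, 2 ✓, 3 ✓, 4 ✓.
At position 5 the labels are {}, so (¬low_batt → airborne) ∨ armed is false there. This is the first violation.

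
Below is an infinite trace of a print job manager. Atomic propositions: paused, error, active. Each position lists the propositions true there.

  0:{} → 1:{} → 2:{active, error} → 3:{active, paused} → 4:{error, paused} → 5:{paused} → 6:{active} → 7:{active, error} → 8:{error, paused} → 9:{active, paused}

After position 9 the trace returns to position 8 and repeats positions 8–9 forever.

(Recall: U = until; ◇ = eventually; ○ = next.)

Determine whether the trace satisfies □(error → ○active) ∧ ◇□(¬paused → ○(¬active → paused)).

error → ○active must hold at every position from 0 onward. It fails at position 4, so □(error → ○active) is false.
Positions where error holds: 2, 4, 7, 8.
Check ○active at each: 2→ok, 4→fails, 7→fails, 8→ok.
□(¬paused → ○(¬active → paused)) holds at position 1, which is reachable from 0, so ◇□(¬paused → ○(¬active → paused)) holds.
At position 0: □(error → ○active) is false; ◇□(¬paused → ○(¬active → paused)) is true; so □(error → ○active) ∧ ◇□(¬paused → ○(¬active → paused)) is false.

No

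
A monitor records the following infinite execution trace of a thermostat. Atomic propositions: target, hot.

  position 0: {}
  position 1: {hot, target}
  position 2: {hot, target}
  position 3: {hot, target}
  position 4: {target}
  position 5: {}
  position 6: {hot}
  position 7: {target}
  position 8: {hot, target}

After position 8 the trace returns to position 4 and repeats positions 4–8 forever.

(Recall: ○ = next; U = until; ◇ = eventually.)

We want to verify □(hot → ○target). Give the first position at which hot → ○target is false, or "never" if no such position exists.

hot → ○target holds at every position 0..8, and those are all the positions the trace ever visits, so the invariant □(hot → ○target) is never violated.

never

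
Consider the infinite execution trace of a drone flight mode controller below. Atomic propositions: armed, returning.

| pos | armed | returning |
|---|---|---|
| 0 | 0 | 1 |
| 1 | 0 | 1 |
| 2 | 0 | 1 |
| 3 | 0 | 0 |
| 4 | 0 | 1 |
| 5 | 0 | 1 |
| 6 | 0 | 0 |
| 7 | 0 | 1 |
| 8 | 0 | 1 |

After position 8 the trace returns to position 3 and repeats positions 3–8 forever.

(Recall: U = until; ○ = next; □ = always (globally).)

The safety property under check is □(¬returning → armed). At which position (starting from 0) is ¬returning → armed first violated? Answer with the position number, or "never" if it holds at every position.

3

Check ¬returning → armed at each position in order: 0 ✓, 1 ✓, 2 ✓.
At position 3 the labels are {}, so ¬returning → armed is false there. This is the first violation.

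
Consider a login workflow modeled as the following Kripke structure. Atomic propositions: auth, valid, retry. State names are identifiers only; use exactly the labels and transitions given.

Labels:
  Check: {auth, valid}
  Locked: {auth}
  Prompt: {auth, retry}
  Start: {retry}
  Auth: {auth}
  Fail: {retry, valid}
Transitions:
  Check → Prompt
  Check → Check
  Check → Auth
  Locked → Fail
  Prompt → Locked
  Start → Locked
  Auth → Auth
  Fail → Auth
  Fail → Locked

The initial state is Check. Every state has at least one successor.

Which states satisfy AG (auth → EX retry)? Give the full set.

none

States satisfying auth → EX retry: {Check, Locked, Start, Fail}.
States satisfying AG (auth → EX retry): ∅.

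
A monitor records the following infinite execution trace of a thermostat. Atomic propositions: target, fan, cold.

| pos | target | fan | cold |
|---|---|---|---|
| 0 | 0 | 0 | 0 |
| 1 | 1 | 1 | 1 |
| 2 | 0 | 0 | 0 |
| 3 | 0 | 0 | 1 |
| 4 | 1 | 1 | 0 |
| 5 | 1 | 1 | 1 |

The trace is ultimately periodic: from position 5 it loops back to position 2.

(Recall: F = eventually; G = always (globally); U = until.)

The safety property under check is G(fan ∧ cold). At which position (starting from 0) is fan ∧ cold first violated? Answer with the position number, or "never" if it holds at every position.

At position 0 the labels are {}, so fan ∧ cold is false there. This is the first violation.

0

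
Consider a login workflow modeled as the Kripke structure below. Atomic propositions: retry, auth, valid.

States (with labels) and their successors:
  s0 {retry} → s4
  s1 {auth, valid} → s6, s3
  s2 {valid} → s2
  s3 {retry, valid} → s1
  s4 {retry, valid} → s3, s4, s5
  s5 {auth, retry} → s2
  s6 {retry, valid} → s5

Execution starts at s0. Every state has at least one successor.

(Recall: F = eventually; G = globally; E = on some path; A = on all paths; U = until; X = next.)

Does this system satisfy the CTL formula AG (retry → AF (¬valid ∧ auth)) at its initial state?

States satisfying retry → AF (¬valid ∧ auth): {s1, s2, s5, s6}.
States satisfying AG (retry → AF (¬valid ∧ auth)): {s2, s5, s6}.
s0 is reachable from s0 and violates retry → AF (¬valid ∧ auth), so AG fails at s0.
s0 ∉ Sat(AG (retry → AF (¬valid ∧ auth))).

Violated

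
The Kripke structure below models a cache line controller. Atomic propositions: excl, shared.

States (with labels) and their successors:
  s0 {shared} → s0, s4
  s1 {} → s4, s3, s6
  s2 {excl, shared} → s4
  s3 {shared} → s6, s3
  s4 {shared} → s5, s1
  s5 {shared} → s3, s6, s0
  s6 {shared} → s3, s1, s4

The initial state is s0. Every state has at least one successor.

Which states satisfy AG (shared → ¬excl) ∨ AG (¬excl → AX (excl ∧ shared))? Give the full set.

{s0, s1, s3, s4, s5, s6}

States satisfying shared → ¬excl: {s0, s1, s3, s4, s5, s6}.
States satisfying AG (shared → ¬excl): {s0, s1, s3, s4, s5, s6}.
States satisfying ¬excl → AX (excl ∧ shared): {s2}.
States satisfying AG (¬excl → AX (excl ∧ shared)): ∅.
States satisfying AG (shared → ¬excl) ∨ AG (¬excl → AX (excl ∧ shared)): {s0, s1, s3, s4, s5, s6}.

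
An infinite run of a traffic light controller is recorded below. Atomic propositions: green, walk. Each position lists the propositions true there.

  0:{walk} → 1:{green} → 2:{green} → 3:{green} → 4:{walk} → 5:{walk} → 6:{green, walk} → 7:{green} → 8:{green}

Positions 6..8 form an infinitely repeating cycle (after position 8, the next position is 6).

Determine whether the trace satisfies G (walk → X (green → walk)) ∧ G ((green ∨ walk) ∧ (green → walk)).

walk → X (green → walk) must hold at every position from 0 onward. It fails at position 0, so G (walk → X (green → walk)) is false.
Positions where walk holds: 0, 4, 5, 6.
Check X (green → walk) at each: 0→fails, 4→ok, 5→ok, 6→fails.
(green ∨ walk) ∧ (green → walk) must hold at every position from 0 onward. It fails at position 1, so G ((green ∨ walk) ∧ (green → walk)) is false.
At position 0: G (walk → X (green → walk)) is false; G ((green ∨ walk) ∧ (green → walk)) is false; so G (walk → X (green → walk)) ∧ G ((green ∨ walk) ∧ (green → walk)) is false.

No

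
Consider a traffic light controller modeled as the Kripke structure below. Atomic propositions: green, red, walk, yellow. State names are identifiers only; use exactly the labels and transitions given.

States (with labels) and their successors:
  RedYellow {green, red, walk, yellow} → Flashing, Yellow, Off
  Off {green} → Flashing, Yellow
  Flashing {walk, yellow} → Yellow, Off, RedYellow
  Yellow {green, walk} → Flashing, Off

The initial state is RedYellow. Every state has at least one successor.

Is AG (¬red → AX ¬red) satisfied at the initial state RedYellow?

Violated

States satisfying ¬red → AX ¬red: {RedYellow, Off, Yellow}.
States satisfying AG (¬red → AX ¬red): ∅.
Flashing is reachable from RedYellow and violates ¬red → AX ¬red, so AG fails at RedYellow.
RedYellow ∉ Sat(AG (¬red → AX ¬red)).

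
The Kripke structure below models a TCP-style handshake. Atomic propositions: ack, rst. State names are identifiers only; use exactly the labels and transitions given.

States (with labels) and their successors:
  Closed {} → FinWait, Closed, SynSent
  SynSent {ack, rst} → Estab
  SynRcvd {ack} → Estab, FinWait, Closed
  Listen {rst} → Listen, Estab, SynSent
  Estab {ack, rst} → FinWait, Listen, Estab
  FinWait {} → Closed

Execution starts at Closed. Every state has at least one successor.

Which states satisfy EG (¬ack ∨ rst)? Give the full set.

States satisfying ¬ack ∨ rst: {Closed, SynSent, Listen, Estab, FinWait}.
States satisfying EG (¬ack ∨ rst): {Closed, SynSent, Listen, Estab, FinWait}.

{Closed, SynSent, Listen, Estab, FinWait}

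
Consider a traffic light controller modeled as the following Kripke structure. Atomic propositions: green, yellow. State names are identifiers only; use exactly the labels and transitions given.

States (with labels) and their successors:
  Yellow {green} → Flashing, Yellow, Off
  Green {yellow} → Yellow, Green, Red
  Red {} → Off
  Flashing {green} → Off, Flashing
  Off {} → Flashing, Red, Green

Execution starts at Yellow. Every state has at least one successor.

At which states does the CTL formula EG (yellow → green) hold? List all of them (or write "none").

States satisfying yellow → green: {Yellow, Red, Flashing, Off}.
States satisfying EG (yellow → green): {Yellow, Red, Flashing, Off}.

{Yellow, Red, Flashing, Off}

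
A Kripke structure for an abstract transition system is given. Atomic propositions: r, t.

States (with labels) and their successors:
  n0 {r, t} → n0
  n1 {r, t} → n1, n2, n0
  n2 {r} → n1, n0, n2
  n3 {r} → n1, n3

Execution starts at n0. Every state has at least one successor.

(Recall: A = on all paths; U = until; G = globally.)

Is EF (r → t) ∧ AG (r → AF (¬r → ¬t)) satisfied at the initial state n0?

States satisfying r → t: {n0, n1}.
States satisfying EF (r → t): {n0, n1, n2, n3}.
States satisfying r → AF (¬r → ¬t): {n0, n1, n2, n3}.
States satisfying AG (r → AF (¬r → ¬t)): {n0, n1, n2, n3}.
States satisfying EF (r → t) ∧ AG (r → AF (¬r → ¬t)): {n0, n1, n2, n3}.
n0 ∈ Sat(EF (r → t) ∧ AG (r → AF (¬r → ¬t))).

Holds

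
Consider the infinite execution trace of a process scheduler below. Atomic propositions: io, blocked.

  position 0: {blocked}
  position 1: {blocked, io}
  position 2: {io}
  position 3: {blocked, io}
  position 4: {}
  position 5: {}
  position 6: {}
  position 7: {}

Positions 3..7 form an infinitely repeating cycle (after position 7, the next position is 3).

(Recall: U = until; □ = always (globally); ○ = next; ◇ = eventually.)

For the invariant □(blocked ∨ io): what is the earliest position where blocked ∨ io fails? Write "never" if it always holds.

4

Check blocked ∨ io at each position in order: 0 ✓, 1 ✓, 2 ✓, 3 ✓.
At position 4 the labels are {}, so blocked ∨ io is false there. This is the first violation.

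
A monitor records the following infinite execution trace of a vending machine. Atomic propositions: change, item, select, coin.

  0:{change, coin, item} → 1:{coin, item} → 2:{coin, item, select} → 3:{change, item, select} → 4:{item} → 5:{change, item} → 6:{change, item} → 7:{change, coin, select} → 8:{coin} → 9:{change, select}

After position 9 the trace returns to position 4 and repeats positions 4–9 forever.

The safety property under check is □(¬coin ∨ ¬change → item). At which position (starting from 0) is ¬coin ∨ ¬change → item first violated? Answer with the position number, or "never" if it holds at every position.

8

Check ¬coin ∨ ¬change → item at each position in order: 0 ✓, 1 ✓, 2 ✓, 3 ✓, 4 ✓, 5 ✓, 6 ✓, 7 ✓.
At position 8 the labels are {coin}, so ¬coin ∨ ¬change → item is false there. This is the first violation.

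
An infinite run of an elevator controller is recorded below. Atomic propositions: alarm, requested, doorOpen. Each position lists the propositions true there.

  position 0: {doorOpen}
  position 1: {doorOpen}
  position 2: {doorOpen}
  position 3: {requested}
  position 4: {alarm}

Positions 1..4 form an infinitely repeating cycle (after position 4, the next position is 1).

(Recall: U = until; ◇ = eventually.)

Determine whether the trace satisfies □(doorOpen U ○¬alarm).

Violated

doorOpen U ○¬alarm must hold at every position from 0 onward. It fails at position 3, so □(doorOpen U ○¬alarm) is false.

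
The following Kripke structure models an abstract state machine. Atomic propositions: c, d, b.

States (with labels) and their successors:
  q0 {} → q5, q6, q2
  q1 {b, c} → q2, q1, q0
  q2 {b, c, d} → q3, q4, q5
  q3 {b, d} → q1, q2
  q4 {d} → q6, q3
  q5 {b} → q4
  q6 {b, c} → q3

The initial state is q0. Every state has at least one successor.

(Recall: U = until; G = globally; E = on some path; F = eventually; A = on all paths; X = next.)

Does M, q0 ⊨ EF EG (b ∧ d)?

States satisfying EG (b ∧ d): {q2, q3}.
States satisfying EF EG (b ∧ d): {q0, q1, q2, q3, q4, q5, q6}.
Some path from q0 reaches a state where EG (b ∧ d) holds.
q0 ∈ Sat(EF EG (b ∧ d)).

Yes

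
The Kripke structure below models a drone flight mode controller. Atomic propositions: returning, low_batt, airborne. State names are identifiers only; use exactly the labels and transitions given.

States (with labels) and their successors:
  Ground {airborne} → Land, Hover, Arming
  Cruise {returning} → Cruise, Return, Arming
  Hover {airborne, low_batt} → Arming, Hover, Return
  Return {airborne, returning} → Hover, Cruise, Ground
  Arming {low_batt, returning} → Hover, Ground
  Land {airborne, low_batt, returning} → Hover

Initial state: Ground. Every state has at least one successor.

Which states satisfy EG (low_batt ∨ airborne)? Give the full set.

{Ground, Hover, Return, Arming, Land}

States satisfying low_batt ∨ airborne: {Ground, Hover, Return, Arming, Land}.
States satisfying EG (low_batt ∨ airborne): {Ground, Hover, Return, Arming, Land}.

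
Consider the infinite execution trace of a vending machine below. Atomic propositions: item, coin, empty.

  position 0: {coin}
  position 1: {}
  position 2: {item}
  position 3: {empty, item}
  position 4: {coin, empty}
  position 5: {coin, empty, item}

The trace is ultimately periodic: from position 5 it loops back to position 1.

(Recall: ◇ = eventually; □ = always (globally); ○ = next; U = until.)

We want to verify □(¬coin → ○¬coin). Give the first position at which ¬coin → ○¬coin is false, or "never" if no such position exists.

Check ¬coin → ○¬coin at each position in order: 0 ✓, 1 ✓, 2 ✓.
At position 3 the labels are {empty, item} and the next position 4 has {coin, empty}, so ¬coin → ○¬coin is false there. This is the first violation.

3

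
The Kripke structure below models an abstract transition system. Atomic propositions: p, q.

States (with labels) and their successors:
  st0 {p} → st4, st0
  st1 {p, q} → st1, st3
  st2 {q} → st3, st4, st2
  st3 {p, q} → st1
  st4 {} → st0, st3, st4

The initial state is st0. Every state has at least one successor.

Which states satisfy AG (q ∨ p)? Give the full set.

{st1, st3}

States satisfying q ∨ p: {st0, st1, st2, st3}.
States satisfying AG (q ∨ p): {st1, st3}.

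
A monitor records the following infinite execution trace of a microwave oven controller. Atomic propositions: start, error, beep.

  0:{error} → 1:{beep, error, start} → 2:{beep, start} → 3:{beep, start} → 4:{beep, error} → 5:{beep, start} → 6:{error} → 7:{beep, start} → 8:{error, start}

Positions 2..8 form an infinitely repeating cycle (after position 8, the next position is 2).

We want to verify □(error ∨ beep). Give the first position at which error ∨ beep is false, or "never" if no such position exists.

never

error ∨ beep holds at every position 0..8, and those are all the positions the trace ever visits, so the invariant □(error ∨ beep) is never violated.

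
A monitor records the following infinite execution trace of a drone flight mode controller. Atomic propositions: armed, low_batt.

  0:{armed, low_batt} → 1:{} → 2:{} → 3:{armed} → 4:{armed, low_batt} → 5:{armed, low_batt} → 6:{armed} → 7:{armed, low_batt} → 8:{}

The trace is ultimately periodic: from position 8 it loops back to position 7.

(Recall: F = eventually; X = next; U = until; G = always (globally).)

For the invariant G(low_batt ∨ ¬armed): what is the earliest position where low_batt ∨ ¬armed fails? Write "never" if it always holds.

Check low_batt ∨ ¬armed at each position in order: 0 ✓, 1 ✓, 2 ✓.
At position 3 the labels are {armed}, so low_batt ∨ ¬armed is false there. This is the first violation.

3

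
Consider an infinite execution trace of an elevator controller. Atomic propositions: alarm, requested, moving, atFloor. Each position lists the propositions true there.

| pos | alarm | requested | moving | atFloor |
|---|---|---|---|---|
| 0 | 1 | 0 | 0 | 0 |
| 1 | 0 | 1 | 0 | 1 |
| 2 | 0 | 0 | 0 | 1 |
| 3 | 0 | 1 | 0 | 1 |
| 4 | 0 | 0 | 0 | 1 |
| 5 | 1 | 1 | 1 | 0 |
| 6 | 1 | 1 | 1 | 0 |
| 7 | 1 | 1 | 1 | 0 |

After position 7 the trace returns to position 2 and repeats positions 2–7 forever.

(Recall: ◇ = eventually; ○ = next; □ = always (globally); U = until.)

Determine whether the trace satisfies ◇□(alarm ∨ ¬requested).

□(alarm ∨ ¬requested) is false at every position 0..7, so it never becomes true and ◇□(alarm ∨ ¬requested) fails.

No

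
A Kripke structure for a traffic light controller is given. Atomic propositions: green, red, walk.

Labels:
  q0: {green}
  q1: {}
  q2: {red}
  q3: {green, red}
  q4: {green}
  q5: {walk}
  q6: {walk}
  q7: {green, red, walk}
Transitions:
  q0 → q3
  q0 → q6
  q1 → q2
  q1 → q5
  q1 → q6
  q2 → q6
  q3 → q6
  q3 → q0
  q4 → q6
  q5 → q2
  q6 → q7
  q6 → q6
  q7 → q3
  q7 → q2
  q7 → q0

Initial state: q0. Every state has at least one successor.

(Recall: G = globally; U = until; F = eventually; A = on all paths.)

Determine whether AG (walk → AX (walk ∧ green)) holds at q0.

Does not hold

States satisfying walk → AX (walk ∧ green): {q0, q1, q2, q3, q4}.
States satisfying AG (walk → AX (walk ∧ green)): ∅.
q6 is reachable from q0 and violates walk → AX (walk ∧ green), so AG fails at q0.
q0 ∉ Sat(AG (walk → AX (walk ∧ green))).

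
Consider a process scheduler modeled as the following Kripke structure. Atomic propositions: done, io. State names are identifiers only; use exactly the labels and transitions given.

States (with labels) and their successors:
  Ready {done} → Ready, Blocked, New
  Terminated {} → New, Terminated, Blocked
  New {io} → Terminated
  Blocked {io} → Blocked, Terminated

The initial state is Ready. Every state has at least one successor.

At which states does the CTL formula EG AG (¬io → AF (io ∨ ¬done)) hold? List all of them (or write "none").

{Terminated, New, Blocked}

States satisfying AG (¬io → AF (io ∨ ¬done)): {Terminated, New, Blocked}.
States satisfying EG AG (¬io → AF (io ∨ ¬done)): {Terminated, New, Blocked}.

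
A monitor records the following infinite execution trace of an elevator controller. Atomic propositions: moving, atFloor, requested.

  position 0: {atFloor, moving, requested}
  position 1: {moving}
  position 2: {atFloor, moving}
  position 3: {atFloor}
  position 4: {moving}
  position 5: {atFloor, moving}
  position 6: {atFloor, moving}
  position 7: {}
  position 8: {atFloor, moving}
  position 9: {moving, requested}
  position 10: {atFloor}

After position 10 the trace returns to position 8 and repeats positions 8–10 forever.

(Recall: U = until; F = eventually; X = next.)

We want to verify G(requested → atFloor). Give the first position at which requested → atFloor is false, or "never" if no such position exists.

Check requested → atFloor at each position in order: 0 ✓, 1 ✓, 2 ✓, 3 ✓, 4 ✓, 5 ✓, 6 ✓, 7 ✓, 8 ✓.
At position 9 the labels are {moving, requested}, so requested → atFloor is false there. This is the first violation.

9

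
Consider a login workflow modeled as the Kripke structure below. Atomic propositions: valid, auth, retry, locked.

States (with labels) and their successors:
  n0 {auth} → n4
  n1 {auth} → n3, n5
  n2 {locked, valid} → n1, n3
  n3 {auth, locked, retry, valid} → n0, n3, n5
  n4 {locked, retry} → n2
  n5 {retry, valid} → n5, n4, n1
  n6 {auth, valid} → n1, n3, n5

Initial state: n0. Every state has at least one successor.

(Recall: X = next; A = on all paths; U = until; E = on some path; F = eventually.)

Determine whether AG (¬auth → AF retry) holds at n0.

Satisfied

States satisfying ¬auth → AF retry: {n0, n1, n2, n3, n4, n5, n6}.
States satisfying AG (¬auth → AF retry): {n0, n1, n2, n3, n4, n5, n6}.
Every state reachable from n0 satisfies ¬auth → AF retry.
n0 ∈ Sat(AG (¬auth → AF retry)).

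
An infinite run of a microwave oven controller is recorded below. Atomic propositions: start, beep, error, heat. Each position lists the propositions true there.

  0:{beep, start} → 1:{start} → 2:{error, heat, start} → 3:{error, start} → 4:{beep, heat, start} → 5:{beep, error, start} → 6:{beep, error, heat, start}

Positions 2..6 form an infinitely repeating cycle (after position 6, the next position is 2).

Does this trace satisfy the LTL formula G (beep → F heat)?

beep → F heat holds at every position 0..6, and those are all positions ever visited, so G (beep → F heat) holds.
Positions where beep holds: 0, 4, 5, 6.
Check F heat at each: 0→ok, 4→ok, 5→ok, 6→ok.

Yes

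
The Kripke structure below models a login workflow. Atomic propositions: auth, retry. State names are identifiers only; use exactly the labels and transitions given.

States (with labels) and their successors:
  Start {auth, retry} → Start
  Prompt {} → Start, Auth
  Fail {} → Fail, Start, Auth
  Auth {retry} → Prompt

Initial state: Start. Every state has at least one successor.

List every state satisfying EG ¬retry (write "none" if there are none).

{Fail}

States satisfying ¬retry: {Prompt, Fail}.
States satisfying EG ¬retry: {Fail}.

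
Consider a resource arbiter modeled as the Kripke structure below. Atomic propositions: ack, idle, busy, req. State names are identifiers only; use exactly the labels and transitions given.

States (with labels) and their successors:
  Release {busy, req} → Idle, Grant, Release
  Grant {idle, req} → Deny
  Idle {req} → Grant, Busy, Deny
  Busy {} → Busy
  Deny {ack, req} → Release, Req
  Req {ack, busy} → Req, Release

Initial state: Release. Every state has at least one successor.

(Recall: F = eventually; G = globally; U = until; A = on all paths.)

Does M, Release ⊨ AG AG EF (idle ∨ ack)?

Does not hold

States satisfying AG EF (idle ∨ ack): ∅.
States satisfying AG AG EF (idle ∨ ack): ∅.
Busy is reachable from Release and violates AG EF (idle ∨ ack), so AG fails at Release.
Release ∉ Sat(AG AG EF (idle ∨ ack)).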